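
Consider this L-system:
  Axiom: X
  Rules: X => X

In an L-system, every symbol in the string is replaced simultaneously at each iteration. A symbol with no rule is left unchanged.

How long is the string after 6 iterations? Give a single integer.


Step 0: length = 1
Step 1: length = 1
Step 2: length = 1
Step 3: length = 1
Step 4: length = 1
Step 5: length = 1
Step 6: length = 1

Answer: 1


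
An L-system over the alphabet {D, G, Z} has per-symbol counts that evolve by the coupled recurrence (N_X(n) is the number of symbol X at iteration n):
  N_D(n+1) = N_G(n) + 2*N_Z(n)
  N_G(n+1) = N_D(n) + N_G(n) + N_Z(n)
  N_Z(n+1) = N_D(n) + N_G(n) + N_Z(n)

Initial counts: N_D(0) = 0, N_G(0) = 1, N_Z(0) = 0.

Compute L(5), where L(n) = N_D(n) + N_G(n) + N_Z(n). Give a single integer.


Step 0: N_D=0, N_G=1, N_Z=0, L=1
Step 1: N_D=1, N_G=1, N_Z=1, L=3
Step 2: N_D=3, N_G=3, N_Z=3, L=9
Step 3: N_D=9, N_G=9, N_Z=9, L=27
Step 4: N_D=27, N_G=27, N_Z=27, L=81
Step 5: N_D=81, N_G=81, N_Z=81, L=243

Answer: 243


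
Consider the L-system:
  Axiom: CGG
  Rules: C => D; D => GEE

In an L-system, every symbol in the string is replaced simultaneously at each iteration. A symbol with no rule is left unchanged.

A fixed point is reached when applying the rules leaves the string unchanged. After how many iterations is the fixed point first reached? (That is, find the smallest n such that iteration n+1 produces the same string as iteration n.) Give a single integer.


Answer: 2

Derivation:
Step 0: CGG
Step 1: DGG
Step 2: GEEGG
Step 3: GEEGG  (unchanged — fixed point at step 2)


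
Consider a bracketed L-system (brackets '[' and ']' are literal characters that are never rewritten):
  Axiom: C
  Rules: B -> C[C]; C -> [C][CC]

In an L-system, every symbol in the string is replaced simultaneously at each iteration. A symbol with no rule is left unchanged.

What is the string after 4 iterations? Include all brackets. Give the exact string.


Step 0: C
Step 1: [C][CC]
Step 2: [[C][CC]][[C][CC][C][CC]]
Step 3: [[[C][CC]][[C][CC][C][CC]]][[[C][CC]][[C][CC][C][CC]][[C][CC]][[C][CC][C][CC]]]
Step 4: [[[[C][CC]][[C][CC][C][CC]]][[[C][CC]][[C][CC][C][CC]][[C][CC]][[C][CC][C][CC]]]][[[[C][CC]][[C][CC][C][CC]]][[[C][CC]][[C][CC][C][CC]][[C][CC]][[C][CC][C][CC]]][[[C][CC]][[C][CC][C][CC]]][[[C][CC]][[C][CC][C][CC]][[C][CC]][[C][CC][C][CC]]]]

Answer: [[[[C][CC]][[C][CC][C][CC]]][[[C][CC]][[C][CC][C][CC]][[C][CC]][[C][CC][C][CC]]]][[[[C][CC]][[C][CC][C][CC]]][[[C][CC]][[C][CC][C][CC]][[C][CC]][[C][CC][C][CC]]][[[C][CC]][[C][CC][C][CC]]][[[C][CC]][[C][CC][C][CC]][[C][CC]][[C][CC][C][CC]]]]


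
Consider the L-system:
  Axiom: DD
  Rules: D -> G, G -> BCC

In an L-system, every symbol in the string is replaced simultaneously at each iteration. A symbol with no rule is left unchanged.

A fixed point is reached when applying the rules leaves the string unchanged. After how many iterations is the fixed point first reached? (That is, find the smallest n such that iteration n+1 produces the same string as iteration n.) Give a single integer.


Step 0: DD
Step 1: GG
Step 2: BCCBCC
Step 3: BCCBCC  (unchanged — fixed point at step 2)

Answer: 2


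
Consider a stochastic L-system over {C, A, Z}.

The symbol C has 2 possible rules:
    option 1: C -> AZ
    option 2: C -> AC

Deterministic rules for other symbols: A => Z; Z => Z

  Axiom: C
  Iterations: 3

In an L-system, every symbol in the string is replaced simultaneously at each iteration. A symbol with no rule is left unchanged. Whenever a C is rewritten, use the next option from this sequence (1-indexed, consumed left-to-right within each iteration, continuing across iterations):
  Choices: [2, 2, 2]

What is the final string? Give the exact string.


Step 0: C
Step 1: AC  (used choices [2])
Step 2: ZAC  (used choices [2])
Step 3: ZZAC  (used choices [2])

Answer: ZZAC


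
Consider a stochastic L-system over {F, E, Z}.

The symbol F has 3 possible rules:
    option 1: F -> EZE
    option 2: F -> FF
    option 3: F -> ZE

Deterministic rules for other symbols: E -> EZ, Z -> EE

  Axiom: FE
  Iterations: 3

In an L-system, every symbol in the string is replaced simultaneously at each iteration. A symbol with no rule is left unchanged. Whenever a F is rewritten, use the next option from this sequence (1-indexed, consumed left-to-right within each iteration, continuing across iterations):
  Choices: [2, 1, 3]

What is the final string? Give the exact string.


Answer: EZEEEZEEEZEZEEEZEZ

Derivation:
Step 0: FE
Step 1: FFEZ  (used choices [2])
Step 2: EZEZEEZEE  (used choices [1, 3])
Step 3: EZEEEZEEEZEZEEEZEZ  (used choices [])


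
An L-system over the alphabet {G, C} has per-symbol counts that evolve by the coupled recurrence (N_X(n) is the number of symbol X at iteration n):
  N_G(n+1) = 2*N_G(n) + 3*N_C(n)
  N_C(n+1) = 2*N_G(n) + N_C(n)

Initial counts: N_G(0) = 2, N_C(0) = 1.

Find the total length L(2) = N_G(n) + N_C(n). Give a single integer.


Step 0: N_G=2, N_C=1, L=3
Step 1: N_G=7, N_C=5, L=12
Step 2: N_G=29, N_C=19, L=48

Answer: 48


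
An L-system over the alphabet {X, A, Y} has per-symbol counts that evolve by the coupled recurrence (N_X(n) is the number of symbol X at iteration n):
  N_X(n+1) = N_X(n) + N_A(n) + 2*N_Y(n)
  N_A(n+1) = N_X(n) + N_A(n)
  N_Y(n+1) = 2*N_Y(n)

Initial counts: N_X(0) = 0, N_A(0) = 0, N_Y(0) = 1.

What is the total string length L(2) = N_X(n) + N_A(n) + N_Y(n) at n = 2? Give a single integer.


Answer: 12

Derivation:
Step 0: N_X=0, N_A=0, N_Y=1, L=1
Step 1: N_X=2, N_A=0, N_Y=2, L=4
Step 2: N_X=6, N_A=2, N_Y=4, L=12


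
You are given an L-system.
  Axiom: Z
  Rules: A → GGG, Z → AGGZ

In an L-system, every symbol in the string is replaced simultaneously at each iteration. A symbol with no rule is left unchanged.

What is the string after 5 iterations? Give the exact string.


Step 0: Z
Step 1: AGGZ
Step 2: GGGGGAGGZ
Step 3: GGGGGGGGGGAGGZ
Step 4: GGGGGGGGGGGGGGGAGGZ
Step 5: GGGGGGGGGGGGGGGGGGGGAGGZ

Answer: GGGGGGGGGGGGGGGGGGGGAGGZ


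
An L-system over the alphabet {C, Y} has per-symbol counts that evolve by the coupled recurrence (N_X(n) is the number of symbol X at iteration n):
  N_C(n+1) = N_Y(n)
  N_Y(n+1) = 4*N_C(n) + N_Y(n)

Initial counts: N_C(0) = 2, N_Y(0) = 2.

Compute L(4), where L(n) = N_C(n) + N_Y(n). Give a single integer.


Step 0: N_C=2, N_Y=2, L=4
Step 1: N_C=2, N_Y=10, L=12
Step 2: N_C=10, N_Y=18, L=28
Step 3: N_C=18, N_Y=58, L=76
Step 4: N_C=58, N_Y=130, L=188

Answer: 188


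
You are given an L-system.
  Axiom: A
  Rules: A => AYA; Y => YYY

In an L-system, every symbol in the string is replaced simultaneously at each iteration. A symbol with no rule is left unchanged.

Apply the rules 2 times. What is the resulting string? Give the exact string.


Answer: AYAYYYAYA

Derivation:
Step 0: A
Step 1: AYA
Step 2: AYAYYYAYA


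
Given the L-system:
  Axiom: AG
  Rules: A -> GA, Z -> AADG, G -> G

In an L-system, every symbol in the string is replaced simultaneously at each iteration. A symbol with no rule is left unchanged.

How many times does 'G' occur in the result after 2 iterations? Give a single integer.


Answer: 3

Derivation:
Step 0: AG  (1 'G')
Step 1: GAG  (2 'G')
Step 2: GGAG  (3 'G')


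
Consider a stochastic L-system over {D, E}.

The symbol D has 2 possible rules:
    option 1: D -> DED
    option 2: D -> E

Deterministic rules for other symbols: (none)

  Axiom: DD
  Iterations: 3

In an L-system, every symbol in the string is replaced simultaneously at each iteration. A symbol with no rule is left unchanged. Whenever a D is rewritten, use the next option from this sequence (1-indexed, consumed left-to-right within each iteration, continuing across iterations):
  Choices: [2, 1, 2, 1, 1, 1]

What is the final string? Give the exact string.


Answer: EEEDEDEDED

Derivation:
Step 0: DD
Step 1: EDED  (used choices [2, 1])
Step 2: EEEDED  (used choices [2, 1])
Step 3: EEEDEDEDED  (used choices [1, 1])


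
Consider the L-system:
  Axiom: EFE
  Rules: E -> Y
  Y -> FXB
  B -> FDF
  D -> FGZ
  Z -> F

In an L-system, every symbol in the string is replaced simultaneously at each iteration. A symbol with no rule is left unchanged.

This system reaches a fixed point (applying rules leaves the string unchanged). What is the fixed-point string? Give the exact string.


Answer: FXFFGFFFFXFFGFF

Derivation:
Step 0: EFE
Step 1: YFY
Step 2: FXBFFXB
Step 3: FXFDFFFXFDF
Step 4: FXFFGZFFFXFFGZF
Step 5: FXFFGFFFFXFFGFF
Step 6: FXFFGFFFFXFFGFF  (unchanged — fixed point at step 5)


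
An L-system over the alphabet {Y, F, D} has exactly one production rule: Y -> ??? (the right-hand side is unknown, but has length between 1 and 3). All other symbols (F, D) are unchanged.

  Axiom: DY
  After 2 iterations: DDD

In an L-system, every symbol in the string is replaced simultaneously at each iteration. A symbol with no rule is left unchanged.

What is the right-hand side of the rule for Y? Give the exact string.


Trying Y -> DD:
  Step 0: DY
  Step 1: DDD
  Step 2: DDD
Matches the given result.

Answer: DD


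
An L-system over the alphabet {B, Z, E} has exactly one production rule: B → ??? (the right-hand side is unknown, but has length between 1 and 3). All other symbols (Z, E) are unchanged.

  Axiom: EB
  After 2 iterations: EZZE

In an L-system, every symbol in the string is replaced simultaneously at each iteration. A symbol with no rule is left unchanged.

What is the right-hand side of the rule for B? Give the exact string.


Answer: ZZE

Derivation:
Trying B → ZZE:
  Step 0: EB
  Step 1: EZZE
  Step 2: EZZE
Matches the given result.


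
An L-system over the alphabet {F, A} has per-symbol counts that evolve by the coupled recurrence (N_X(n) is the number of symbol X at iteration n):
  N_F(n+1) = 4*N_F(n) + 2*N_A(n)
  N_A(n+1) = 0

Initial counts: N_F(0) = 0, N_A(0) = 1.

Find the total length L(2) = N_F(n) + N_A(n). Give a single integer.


Step 0: N_F=0, N_A=1, L=1
Step 1: N_F=2, N_A=0, L=2
Step 2: N_F=8, N_A=0, L=8

Answer: 8


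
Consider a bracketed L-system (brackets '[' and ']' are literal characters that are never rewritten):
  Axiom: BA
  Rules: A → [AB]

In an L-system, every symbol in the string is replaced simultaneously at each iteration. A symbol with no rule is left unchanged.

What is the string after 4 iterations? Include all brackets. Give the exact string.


Answer: B[[[[AB]B]B]B]

Derivation:
Step 0: BA
Step 1: B[AB]
Step 2: B[[AB]B]
Step 3: B[[[AB]B]B]
Step 4: B[[[[AB]B]B]B]


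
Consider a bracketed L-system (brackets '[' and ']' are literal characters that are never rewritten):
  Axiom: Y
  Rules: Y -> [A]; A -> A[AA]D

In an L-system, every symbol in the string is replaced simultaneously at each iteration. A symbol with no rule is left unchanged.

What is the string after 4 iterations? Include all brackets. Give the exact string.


Step 0: Y
Step 1: [A]
Step 2: [A[AA]D]
Step 3: [A[AA]D[A[AA]DA[AA]D]D]
Step 4: [A[AA]D[A[AA]DA[AA]D]D[A[AA]D[A[AA]DA[AA]D]DA[AA]D[A[AA]DA[AA]D]D]D]

Answer: [A[AA]D[A[AA]DA[AA]D]D[A[AA]D[A[AA]DA[AA]D]DA[AA]D[A[AA]DA[AA]D]D]D]


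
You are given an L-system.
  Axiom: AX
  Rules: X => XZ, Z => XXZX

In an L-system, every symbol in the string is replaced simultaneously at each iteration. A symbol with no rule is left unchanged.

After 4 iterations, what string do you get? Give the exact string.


Answer: AXZXXZXXZXZXXZXXZXZXXZXXZXXZXXZXZXXZXXZXZXXZX

Derivation:
Step 0: AX
Step 1: AXZ
Step 2: AXZXXZX
Step 3: AXZXXZXXZXZXXZXXZ
Step 4: AXZXXZXXZXZXXZXXZXZXXZXXZXXZXXZXZXXZXXZXZXXZX


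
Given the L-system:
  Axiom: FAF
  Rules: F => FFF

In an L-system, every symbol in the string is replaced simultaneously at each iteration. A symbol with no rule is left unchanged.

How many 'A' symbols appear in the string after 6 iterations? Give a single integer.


Answer: 1

Derivation:
Final string: FFFFFFFFFFFFFFFFFFFFFFFFFFFFFFFFFFFFFFFFFFFFFFFFFFFFFFFFFFFFFFFFFFFFFFFFFFFFFFFFFFFFFFFFFFFFFFFFFFFFFFFFFFFFFFFFFFFFFFFFFFFFFFFFFFFFFFFFFFFFFFFFFFFFFFFFFFFFFFFFFFFFFFFFFFFFFFFFFFFFFFFFFFFFFFFFFFFFFFFFFFFFFFFFFFFFFFFFFFFFFFFFFFFFFFFFFFFFFFFFFFFFFFFFFFFFFFFFFFFFFFFFFFFFFFFFFFFFFFFFFFFFFFFFFFFFFFFFFFFFFFFFFFFFFFFFFFFFFFFFFFFFFFFFFFFFFFFFFFFFFFFFFFFFFFFFFFFFFFFFFFFFFFFFFFFFFFFFFFFFFFFFFFFFFFFFFFFFFFFFFFFFFFFFFFFFFFFFFFFFFFFFFFFFFFFFFFFFFFFFFFFFFFFFFFFFFFFFFFFFFFFFFFFFFFFFFFFFFFFFFFFFFFFFFFFFFFFFFFFFFFFFFFFFFFFFFFFFFFFFFFFFFFFFFFFFFFFFFFFFFFFFFFFFFFFFFFFFFFFFFFFFFFFFFFFFFFFFFFFFFFFFFFFFFFFFFFFFFFFFFFFFFFFFFFFFFFFFFFFFFFFFFFFFFFFFFFFFFFFFFFFFFFFFFFFFFFFFFFFFFFFFFFFFFFFFFFFFFFFFFFFFFFFFFFFFFFFFFFFFFFFFFFFFFFFFFFFFFFFFFFFFFFFFFAFFFFFFFFFFFFFFFFFFFFFFFFFFFFFFFFFFFFFFFFFFFFFFFFFFFFFFFFFFFFFFFFFFFFFFFFFFFFFFFFFFFFFFFFFFFFFFFFFFFFFFFFFFFFFFFFFFFFFFFFFFFFFFFFFFFFFFFFFFFFFFFFFFFFFFFFFFFFFFFFFFFFFFFFFFFFFFFFFFFFFFFFFFFFFFFFFFFFFFFFFFFFFFFFFFFFFFFFFFFFFFFFFFFFFFFFFFFFFFFFFFFFFFFFFFFFFFFFFFFFFFFFFFFFFFFFFFFFFFFFFFFFFFFFFFFFFFFFFFFFFFFFFFFFFFFFFFFFFFFFFFFFFFFFFFFFFFFFFFFFFFFFFFFFFFFFFFFFFFFFFFFFFFFFFFFFFFFFFFFFFFFFFFFFFFFFFFFFFFFFFFFFFFFFFFFFFFFFFFFFFFFFFFFFFFFFFFFFFFFFFFFFFFFFFFFFFFFFFFFFFFFFFFFFFFFFFFFFFFFFFFFFFFFFFFFFFFFFFFFFFFFFFFFFFFFFFFFFFFFFFFFFFFFFFFFFFFFFFFFFFFFFFFFFFFFFFFFFFFFFFFFFFFFFFFFFFFFFFFFFFFFFFFFFFFFFFFFFFFFFFFFFFFFFFFFFFFFFFFFFFFFFFFFFFFFFFFFFFFFFFFFFFFFFFFFFFFFFFFFFFFFFFFFFFFFFFFFFFFFFFFFFFFFFFFFFFFFFFFFFFFFFFFFFFFFFFFFFFFFFFFFFFFFFF
Count of 'A': 1


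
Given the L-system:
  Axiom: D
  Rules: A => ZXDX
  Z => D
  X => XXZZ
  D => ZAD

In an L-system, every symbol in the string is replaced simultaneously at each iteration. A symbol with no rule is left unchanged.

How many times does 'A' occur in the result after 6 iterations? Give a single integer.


Answer: 44

Derivation:
Step 0: D  (0 'A')
Step 1: ZAD  (1 'A')
Step 2: DZXDXZAD  (1 'A')
Step 3: ZADDXXZZZADXXZZDZXDXZAD  (3 'A')
Step 4: DZXDXZADZADXXZZXXZZDDDZXDXZADXXZZXXZZDDZADDXXZZZADXXZZDZXDXZAD  (6 'A')
Step 5: ZADDXXZZZADXXZZDZXDXZADDZXDXZADXXZZXXZZDDXXZZXXZZDDZADZADZADDXXZZZADXXZZDZXDXZADXXZZXXZZDDXXZZXXZZDDZADZADDZXDXZADZADXXZZXXZZDDDZXDXZADXXZZXXZZDDZADDXXZZZADXXZZDZXDXZAD  (17 'A')
Step 6: DZXDXZADZADXXZZXXZZDDDZXDXZADXXZZXXZZDDZADDXXZZZADXXZZDZXDXZADZADDXXZZZADXXZZDZXDXZADXXZZXXZZDDXXZZXXZZDDZADZADXXZZXXZZDDXXZZXXZZDDZADZADDZXDXZADDZXDXZADDZXDXZADZADXXZZXXZZDDDZXDXZADXXZZXXZZDDZADDXXZZZADXXZZDZXDXZADXXZZXXZZDDXXZZXXZZDDZADZADXXZZXXZZDDXXZZXXZZDDZADZADDZXDXZADDZXDXZADZADDXXZZZADXXZZDZXDXZADDZXDXZADXXZZXXZZDDXXZZXXZZDDZADZADZADDXXZZZADXXZZDZXDXZADXXZZXXZZDDXXZZXXZZDDZADZADDZXDXZADZADXXZZXXZZDDDZXDXZADXXZZXXZZDDZADDXXZZZADXXZZDZXDXZAD  (44 'A')


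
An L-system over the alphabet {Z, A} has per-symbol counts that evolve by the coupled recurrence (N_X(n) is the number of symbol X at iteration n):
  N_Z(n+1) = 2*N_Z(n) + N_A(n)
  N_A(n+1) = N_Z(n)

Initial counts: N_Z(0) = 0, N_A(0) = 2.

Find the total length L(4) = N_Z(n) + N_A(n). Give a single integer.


Answer: 34

Derivation:
Step 0: N_Z=0, N_A=2, L=2
Step 1: N_Z=2, N_A=0, L=2
Step 2: N_Z=4, N_A=2, L=6
Step 3: N_Z=10, N_A=4, L=14
Step 4: N_Z=24, N_A=10, L=34


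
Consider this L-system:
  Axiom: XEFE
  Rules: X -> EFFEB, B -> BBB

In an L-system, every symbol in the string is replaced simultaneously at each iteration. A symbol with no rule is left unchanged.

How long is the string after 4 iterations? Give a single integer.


Answer: 34

Derivation:
Step 0: length = 4
Step 1: length = 8
Step 2: length = 10
Step 3: length = 16
Step 4: length = 34


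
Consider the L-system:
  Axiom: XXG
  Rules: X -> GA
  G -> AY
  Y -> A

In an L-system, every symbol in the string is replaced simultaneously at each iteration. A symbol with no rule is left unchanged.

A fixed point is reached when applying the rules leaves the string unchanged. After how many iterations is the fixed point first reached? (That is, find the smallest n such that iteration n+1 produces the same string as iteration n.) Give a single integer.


Answer: 3

Derivation:
Step 0: XXG
Step 1: GAGAAY
Step 2: AYAAYAAA
Step 3: AAAAAAAA
Step 4: AAAAAAAA  (unchanged — fixed point at step 3)


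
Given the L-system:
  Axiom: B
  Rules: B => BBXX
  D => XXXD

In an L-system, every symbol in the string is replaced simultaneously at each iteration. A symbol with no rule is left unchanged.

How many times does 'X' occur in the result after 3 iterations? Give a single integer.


Step 0: B  (0 'X')
Step 1: BBXX  (2 'X')
Step 2: BBXXBBXXXX  (6 'X')
Step 3: BBXXBBXXXXBBXXBBXXXXXX  (14 'X')

Answer: 14


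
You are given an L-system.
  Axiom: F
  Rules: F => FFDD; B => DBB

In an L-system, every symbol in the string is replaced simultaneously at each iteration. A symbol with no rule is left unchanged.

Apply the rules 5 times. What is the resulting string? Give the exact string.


Answer: FFDDFFDDDDFFDDFFDDDDDDFFDDFFDDDDFFDDFFDDDDDDDDFFDDFFDDDDFFDDFFDDDDDDFFDDFFDDDDFFDDFFDDDDDDDDDD

Derivation:
Step 0: F
Step 1: FFDD
Step 2: FFDDFFDDDD
Step 3: FFDDFFDDDDFFDDFFDDDDDD
Step 4: FFDDFFDDDDFFDDFFDDDDDDFFDDFFDDDDFFDDFFDDDDDDDD
Step 5: FFDDFFDDDDFFDDFFDDDDDDFFDDFFDDDDFFDDFFDDDDDDDDFFDDFFDDDDFFDDFFDDDDDDFFDDFFDDDDFFDDFFDDDDDDDDDD


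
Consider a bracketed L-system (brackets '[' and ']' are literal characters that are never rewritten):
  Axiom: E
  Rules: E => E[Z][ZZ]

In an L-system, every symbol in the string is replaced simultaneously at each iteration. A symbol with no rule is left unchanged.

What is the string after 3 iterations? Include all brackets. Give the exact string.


Answer: E[Z][ZZ][Z][ZZ][Z][ZZ]

Derivation:
Step 0: E
Step 1: E[Z][ZZ]
Step 2: E[Z][ZZ][Z][ZZ]
Step 3: E[Z][ZZ][Z][ZZ][Z][ZZ]


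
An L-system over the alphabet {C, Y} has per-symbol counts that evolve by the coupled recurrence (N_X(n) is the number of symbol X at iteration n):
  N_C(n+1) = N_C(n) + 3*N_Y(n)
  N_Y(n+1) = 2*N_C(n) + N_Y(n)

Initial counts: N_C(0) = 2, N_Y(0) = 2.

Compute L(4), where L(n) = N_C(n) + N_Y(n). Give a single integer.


Step 0: N_C=2, N_Y=2, L=4
Step 1: N_C=8, N_Y=6, L=14
Step 2: N_C=26, N_Y=22, L=48
Step 3: N_C=92, N_Y=74, L=166
Step 4: N_C=314, N_Y=258, L=572

Answer: 572


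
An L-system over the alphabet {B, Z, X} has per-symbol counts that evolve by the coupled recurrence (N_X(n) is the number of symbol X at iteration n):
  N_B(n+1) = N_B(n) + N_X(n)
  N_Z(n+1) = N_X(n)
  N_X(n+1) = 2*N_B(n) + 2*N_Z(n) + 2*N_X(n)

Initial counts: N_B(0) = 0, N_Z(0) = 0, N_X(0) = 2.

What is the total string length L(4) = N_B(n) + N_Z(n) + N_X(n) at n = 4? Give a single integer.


Step 0: N_B=0, N_Z=0, N_X=2, L=2
Step 1: N_B=2, N_Z=2, N_X=4, L=8
Step 2: N_B=6, N_Z=4, N_X=16, L=26
Step 3: N_B=22, N_Z=16, N_X=52, L=90
Step 4: N_B=74, N_Z=52, N_X=180, L=306

Answer: 306


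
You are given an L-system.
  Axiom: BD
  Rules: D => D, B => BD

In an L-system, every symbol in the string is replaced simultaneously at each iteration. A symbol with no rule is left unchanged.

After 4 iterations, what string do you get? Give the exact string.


Answer: BDDDDD

Derivation:
Step 0: BD
Step 1: BDD
Step 2: BDDD
Step 3: BDDDD
Step 4: BDDDDD


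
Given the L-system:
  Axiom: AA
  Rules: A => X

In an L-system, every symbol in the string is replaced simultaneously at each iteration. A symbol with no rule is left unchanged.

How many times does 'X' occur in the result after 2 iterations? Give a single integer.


Answer: 2

Derivation:
Step 0: AA  (0 'X')
Step 1: XX  (2 'X')
Step 2: XX  (2 'X')


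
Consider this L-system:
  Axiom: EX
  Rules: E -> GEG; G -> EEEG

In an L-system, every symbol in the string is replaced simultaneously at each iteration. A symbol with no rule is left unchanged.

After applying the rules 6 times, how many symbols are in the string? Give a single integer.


Answer: 1532

Derivation:
Step 0: length = 2
Step 1: length = 4
Step 2: length = 12
Step 3: length = 38
Step 4: length = 130
Step 5: length = 444
Step 6: length = 1532


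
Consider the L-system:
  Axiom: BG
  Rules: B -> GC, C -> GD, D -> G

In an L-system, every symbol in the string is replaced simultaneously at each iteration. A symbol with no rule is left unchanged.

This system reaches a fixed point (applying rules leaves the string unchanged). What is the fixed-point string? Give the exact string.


Step 0: BG
Step 1: GCG
Step 2: GGDG
Step 3: GGGG
Step 4: GGGG  (unchanged — fixed point at step 3)

Answer: GGGG


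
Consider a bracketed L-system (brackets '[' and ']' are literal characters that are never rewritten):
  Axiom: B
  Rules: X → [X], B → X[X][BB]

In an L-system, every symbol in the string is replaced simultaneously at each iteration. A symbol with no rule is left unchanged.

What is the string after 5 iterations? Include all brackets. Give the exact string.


Step 0: B
Step 1: X[X][BB]
Step 2: [X][[X]][X[X][BB]X[X][BB]]
Step 3: [[X]][[[X]]][[X][[X]][X[X][BB]X[X][BB]][X][[X]][X[X][BB]X[X][BB]]]
Step 4: [[[X]]][[[[X]]]][[[X]][[[X]]][[X][[X]][X[X][BB]X[X][BB]][X][[X]][X[X][BB]X[X][BB]]][[X]][[[X]]][[X][[X]][X[X][BB]X[X][BB]][X][[X]][X[X][BB]X[X][BB]]]]
Step 5: [[[[X]]]][[[[[X]]]]][[[[X]]][[[[X]]]][[[X]][[[X]]][[X][[X]][X[X][BB]X[X][BB]][X][[X]][X[X][BB]X[X][BB]]][[X]][[[X]]][[X][[X]][X[X][BB]X[X][BB]][X][[X]][X[X][BB]X[X][BB]]]][[[X]]][[[[X]]]][[[X]][[[X]]][[X][[X]][X[X][BB]X[X][BB]][X][[X]][X[X][BB]X[X][BB]]][[X]][[[X]]][[X][[X]][X[X][BB]X[X][BB]][X][[X]][X[X][BB]X[X][BB]]]]]

Answer: [[[[X]]]][[[[[X]]]]][[[[X]]][[[[X]]]][[[X]][[[X]]][[X][[X]][X[X][BB]X[X][BB]][X][[X]][X[X][BB]X[X][BB]]][[X]][[[X]]][[X][[X]][X[X][BB]X[X][BB]][X][[X]][X[X][BB]X[X][BB]]]][[[X]]][[[[X]]]][[[X]][[[X]]][[X][[X]][X[X][BB]X[X][BB]][X][[X]][X[X][BB]X[X][BB]]][[X]][[[X]]][[X][[X]][X[X][BB]X[X][BB]][X][[X]][X[X][BB]X[X][BB]]]]]


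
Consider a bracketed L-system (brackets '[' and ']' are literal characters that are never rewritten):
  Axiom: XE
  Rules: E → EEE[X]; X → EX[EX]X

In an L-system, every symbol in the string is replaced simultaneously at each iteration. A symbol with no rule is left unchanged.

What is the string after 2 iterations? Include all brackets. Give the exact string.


Answer: EEE[X]EX[EX]X[EEE[X]EX[EX]X]EX[EX]XEEE[X]EEE[X]EEE[X][EX[EX]X]

Derivation:
Step 0: XE
Step 1: EX[EX]XEEE[X]
Step 2: EEE[X]EX[EX]X[EEE[X]EX[EX]X]EX[EX]XEEE[X]EEE[X]EEE[X][EX[EX]X]


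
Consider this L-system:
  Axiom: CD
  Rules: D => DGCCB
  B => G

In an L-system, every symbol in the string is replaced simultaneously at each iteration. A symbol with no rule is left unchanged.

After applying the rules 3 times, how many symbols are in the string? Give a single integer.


Step 0: length = 2
Step 1: length = 6
Step 2: length = 10
Step 3: length = 14

Answer: 14


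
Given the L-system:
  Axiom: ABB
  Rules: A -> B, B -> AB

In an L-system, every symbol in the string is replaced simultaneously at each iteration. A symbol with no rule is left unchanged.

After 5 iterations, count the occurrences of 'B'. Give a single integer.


Answer: 21

Derivation:
Step 0: ABB  (2 'B')
Step 1: BABAB  (3 'B')
Step 2: ABBABBAB  (5 'B')
Step 3: BABABBABABBAB  (8 'B')
Step 4: ABBABBABABBABBABABBAB  (13 'B')
Step 5: BABABBABABBABBABABBABABBABBABABBAB  (21 'B')


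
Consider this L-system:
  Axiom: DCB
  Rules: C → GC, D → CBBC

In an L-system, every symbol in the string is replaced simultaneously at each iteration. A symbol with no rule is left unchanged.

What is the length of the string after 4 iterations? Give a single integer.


Answer: 16

Derivation:
Step 0: length = 3
Step 1: length = 7
Step 2: length = 10
Step 3: length = 13
Step 4: length = 16


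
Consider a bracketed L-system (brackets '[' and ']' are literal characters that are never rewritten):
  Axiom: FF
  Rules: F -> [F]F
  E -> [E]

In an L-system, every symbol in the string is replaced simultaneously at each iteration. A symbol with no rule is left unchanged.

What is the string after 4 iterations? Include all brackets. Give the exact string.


Answer: [[[[F]F][F]F][[F]F][F]F][[[F]F][F]F][[F]F][F]F[[[[F]F][F]F][[F]F][F]F][[[F]F][F]F][[F]F][F]F

Derivation:
Step 0: FF
Step 1: [F]F[F]F
Step 2: [[F]F][F]F[[F]F][F]F
Step 3: [[[F]F][F]F][[F]F][F]F[[[F]F][F]F][[F]F][F]F
Step 4: [[[[F]F][F]F][[F]F][F]F][[[F]F][F]F][[F]F][F]F[[[[F]F][F]F][[F]F][F]F][[[F]F][F]F][[F]F][F]F


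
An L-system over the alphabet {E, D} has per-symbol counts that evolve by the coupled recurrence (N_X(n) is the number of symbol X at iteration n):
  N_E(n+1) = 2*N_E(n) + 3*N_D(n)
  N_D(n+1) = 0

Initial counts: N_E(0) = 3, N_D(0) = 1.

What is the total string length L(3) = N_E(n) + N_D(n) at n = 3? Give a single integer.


Answer: 36

Derivation:
Step 0: N_E=3, N_D=1, L=4
Step 1: N_E=9, N_D=0, L=9
Step 2: N_E=18, N_D=0, L=18
Step 3: N_E=36, N_D=0, L=36


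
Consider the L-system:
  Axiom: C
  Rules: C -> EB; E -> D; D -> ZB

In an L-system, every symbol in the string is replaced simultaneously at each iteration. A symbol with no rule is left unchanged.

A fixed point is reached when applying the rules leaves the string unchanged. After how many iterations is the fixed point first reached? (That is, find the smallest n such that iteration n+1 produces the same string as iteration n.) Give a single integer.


Step 0: C
Step 1: EB
Step 2: DB
Step 3: ZBB
Step 4: ZBB  (unchanged — fixed point at step 3)

Answer: 3


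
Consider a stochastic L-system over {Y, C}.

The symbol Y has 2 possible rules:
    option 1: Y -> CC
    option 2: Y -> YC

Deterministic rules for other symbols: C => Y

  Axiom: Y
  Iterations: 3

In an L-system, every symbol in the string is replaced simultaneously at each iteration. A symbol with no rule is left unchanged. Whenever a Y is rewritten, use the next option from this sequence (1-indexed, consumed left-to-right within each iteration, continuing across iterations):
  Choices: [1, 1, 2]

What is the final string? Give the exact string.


Step 0: Y
Step 1: CC  (used choices [1])
Step 2: YY  (used choices [])
Step 3: CCYC  (used choices [1, 2])

Answer: CCYC


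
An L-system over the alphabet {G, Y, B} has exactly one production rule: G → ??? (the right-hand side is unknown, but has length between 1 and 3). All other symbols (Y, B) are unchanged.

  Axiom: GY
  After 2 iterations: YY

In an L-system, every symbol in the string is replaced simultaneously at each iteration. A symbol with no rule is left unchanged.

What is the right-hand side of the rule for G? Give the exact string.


Answer: Y

Derivation:
Trying G → Y:
  Step 0: GY
  Step 1: YY
  Step 2: YY
Matches the given result.


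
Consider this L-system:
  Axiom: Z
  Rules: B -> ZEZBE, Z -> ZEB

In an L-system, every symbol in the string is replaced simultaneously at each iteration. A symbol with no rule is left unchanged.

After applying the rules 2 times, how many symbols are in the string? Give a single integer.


Answer: 9

Derivation:
Step 0: length = 1
Step 1: length = 3
Step 2: length = 9


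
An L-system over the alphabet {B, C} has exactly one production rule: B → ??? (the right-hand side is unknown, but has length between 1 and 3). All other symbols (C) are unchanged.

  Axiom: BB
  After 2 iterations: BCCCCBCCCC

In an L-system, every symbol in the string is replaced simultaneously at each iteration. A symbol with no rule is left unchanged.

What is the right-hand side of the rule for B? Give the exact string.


Answer: BCC

Derivation:
Trying B → BCC:
  Step 0: BB
  Step 1: BCCBCC
  Step 2: BCCCCBCCCC
Matches the given result.


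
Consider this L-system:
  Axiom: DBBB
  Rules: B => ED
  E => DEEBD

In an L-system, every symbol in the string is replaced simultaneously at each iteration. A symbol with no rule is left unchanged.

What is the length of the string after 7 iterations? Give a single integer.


Answer: 1582

Derivation:
Step 0: length = 4
Step 1: length = 7
Step 2: length = 19
Step 3: length = 46
Step 4: length = 112
Step 5: length = 271
Step 6: length = 655
Step 7: length = 1582


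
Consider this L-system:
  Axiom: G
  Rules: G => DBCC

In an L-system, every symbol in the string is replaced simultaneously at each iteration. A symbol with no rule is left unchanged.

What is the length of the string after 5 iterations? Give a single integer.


Step 0: length = 1
Step 1: length = 4
Step 2: length = 4
Step 3: length = 4
Step 4: length = 4
Step 5: length = 4

Answer: 4


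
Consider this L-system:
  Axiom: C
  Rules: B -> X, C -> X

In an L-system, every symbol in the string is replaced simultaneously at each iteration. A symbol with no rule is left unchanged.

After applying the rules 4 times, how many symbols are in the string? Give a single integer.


Answer: 1

Derivation:
Step 0: length = 1
Step 1: length = 1
Step 2: length = 1
Step 3: length = 1
Step 4: length = 1


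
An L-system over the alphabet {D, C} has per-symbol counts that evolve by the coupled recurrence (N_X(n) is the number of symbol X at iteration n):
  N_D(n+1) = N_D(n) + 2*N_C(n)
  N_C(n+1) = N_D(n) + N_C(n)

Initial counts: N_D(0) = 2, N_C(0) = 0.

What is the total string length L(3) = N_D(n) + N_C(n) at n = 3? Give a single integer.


Step 0: N_D=2, N_C=0, L=2
Step 1: N_D=2, N_C=2, L=4
Step 2: N_D=6, N_C=4, L=10
Step 3: N_D=14, N_C=10, L=24

Answer: 24


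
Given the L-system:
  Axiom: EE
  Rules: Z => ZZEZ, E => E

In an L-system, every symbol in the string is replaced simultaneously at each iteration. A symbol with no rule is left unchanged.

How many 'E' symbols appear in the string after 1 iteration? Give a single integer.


Answer: 2

Derivation:
Step 0: EE  (2 'E')
Step 1: EE  (2 'E')


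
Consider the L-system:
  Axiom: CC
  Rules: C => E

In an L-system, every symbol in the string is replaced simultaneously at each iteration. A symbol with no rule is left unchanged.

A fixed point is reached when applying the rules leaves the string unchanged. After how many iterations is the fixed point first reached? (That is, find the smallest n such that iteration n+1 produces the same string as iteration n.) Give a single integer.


Step 0: CC
Step 1: EE
Step 2: EE  (unchanged — fixed point at step 1)

Answer: 1


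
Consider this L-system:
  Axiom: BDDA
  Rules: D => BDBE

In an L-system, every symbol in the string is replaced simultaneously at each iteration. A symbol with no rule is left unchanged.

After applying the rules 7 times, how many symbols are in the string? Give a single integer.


Answer: 46

Derivation:
Step 0: length = 4
Step 1: length = 10
Step 2: length = 16
Step 3: length = 22
Step 4: length = 28
Step 5: length = 34
Step 6: length = 40
Step 7: length = 46


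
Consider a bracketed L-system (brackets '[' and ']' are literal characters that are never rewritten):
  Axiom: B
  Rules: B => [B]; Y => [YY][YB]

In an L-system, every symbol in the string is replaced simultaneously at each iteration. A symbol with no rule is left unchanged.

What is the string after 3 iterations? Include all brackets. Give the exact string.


Answer: [[[B]]]

Derivation:
Step 0: B
Step 1: [B]
Step 2: [[B]]
Step 3: [[[B]]]


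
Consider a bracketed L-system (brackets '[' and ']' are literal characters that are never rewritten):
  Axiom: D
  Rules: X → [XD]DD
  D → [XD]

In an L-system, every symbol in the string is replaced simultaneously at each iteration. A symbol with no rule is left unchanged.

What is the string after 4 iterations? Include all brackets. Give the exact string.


Answer: [[[[XD]DD[XD]][XD][XD][[XD]DD[XD]]][[XD]DD[XD]][[XD]DD[XD]][[[XD]DD[XD]][XD][XD][[XD]DD[XD]]]]

Derivation:
Step 0: D
Step 1: [XD]
Step 2: [[XD]DD[XD]]
Step 3: [[[XD]DD[XD]][XD][XD][[XD]DD[XD]]]
Step 4: [[[[XD]DD[XD]][XD][XD][[XD]DD[XD]]][[XD]DD[XD]][[XD]DD[XD]][[[XD]DD[XD]][XD][XD][[XD]DD[XD]]]]


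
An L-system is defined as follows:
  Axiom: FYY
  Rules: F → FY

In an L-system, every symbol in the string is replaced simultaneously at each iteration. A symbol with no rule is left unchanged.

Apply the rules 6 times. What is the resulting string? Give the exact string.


Step 0: FYY
Step 1: FYYY
Step 2: FYYYY
Step 3: FYYYYY
Step 4: FYYYYYY
Step 5: FYYYYYYY
Step 6: FYYYYYYYY

Answer: FYYYYYYYY


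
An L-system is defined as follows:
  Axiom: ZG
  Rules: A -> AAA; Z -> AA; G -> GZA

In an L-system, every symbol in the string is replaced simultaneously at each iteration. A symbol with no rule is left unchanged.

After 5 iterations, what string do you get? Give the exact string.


Step 0: ZG
Step 1: AAGZA
Step 2: AAAAAAGZAAAAAA
Step 3: AAAAAAAAAAAAAAAAAAGZAAAAAAAAAAAAAAAAAAAAA
Step 4: AAAAAAAAAAAAAAAAAAAAAAAAAAAAAAAAAAAAAAAAAAAAAAAAAAAAAAGZAAAAAAAAAAAAAAAAAAAAAAAAAAAAAAAAAAAAAAAAAAAAAAAAAAAAAAAAAAAAAAAAAA
Step 5: AAAAAAAAAAAAAAAAAAAAAAAAAAAAAAAAAAAAAAAAAAAAAAAAAAAAAAAAAAAAAAAAAAAAAAAAAAAAAAAAAAAAAAAAAAAAAAAAAAAAAAAAAAAAAAAAAAAAAAAAAAAAAAAAAAAAAAAAAAAAAAAAAAAAAAAAAAAAAAAAAAGZAAAAAAAAAAAAAAAAAAAAAAAAAAAAAAAAAAAAAAAAAAAAAAAAAAAAAAAAAAAAAAAAAAAAAAAAAAAAAAAAAAAAAAAAAAAAAAAAAAAAAAAAAAAAAAAAAAAAAAAAAAAAAAAAAAAAAAAAAAAAAAAAAAAAAAAAAAAAAAAAAAAAAAAAAAAAAAAAAAAAAAAAAAAAAAAAAAAAAAAAA

Answer: AAAAAAAAAAAAAAAAAAAAAAAAAAAAAAAAAAAAAAAAAAAAAAAAAAAAAAAAAAAAAAAAAAAAAAAAAAAAAAAAAAAAAAAAAAAAAAAAAAAAAAAAAAAAAAAAAAAAAAAAAAAAAAAAAAAAAAAAAAAAAAAAAAAAAAAAAAAAAAAAAAGZAAAAAAAAAAAAAAAAAAAAAAAAAAAAAAAAAAAAAAAAAAAAAAAAAAAAAAAAAAAAAAAAAAAAAAAAAAAAAAAAAAAAAAAAAAAAAAAAAAAAAAAAAAAAAAAAAAAAAAAAAAAAAAAAAAAAAAAAAAAAAAAAAAAAAAAAAAAAAAAAAAAAAAAAAAAAAAAAAAAAAAAAAAAAAAAAAAAAAAAAA


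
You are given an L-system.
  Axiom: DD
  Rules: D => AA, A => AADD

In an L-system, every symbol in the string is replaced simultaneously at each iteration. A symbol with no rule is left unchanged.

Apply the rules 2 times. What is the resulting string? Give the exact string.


Answer: AADDAADDAADDAADD

Derivation:
Step 0: DD
Step 1: AAAA
Step 2: AADDAADDAADDAADD


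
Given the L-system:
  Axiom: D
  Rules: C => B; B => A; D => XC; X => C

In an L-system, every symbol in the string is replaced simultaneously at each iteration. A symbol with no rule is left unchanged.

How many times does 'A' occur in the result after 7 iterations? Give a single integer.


Step 0: D  (0 'A')
Step 1: XC  (0 'A')
Step 2: CB  (0 'A')
Step 3: BA  (1 'A')
Step 4: AA  (2 'A')
Step 5: AA  (2 'A')
Step 6: AA  (2 'A')
Step 7: AA  (2 'A')

Answer: 2


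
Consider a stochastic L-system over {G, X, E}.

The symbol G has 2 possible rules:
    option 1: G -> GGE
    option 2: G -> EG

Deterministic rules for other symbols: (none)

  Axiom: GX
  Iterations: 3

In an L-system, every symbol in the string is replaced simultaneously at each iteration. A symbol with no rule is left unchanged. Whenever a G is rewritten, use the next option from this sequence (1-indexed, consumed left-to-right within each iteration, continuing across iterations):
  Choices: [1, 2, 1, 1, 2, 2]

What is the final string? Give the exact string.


Answer: EGGEEGEGEEX

Derivation:
Step 0: GX
Step 1: GGEX  (used choices [1])
Step 2: EGGGEEX  (used choices [2, 1])
Step 3: EGGEEGEGEEX  (used choices [1, 2, 2])


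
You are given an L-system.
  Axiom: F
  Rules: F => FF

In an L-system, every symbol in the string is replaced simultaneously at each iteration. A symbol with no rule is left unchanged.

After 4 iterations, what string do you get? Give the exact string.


Step 0: F
Step 1: FF
Step 2: FFFF
Step 3: FFFFFFFF
Step 4: FFFFFFFFFFFFFFFF

Answer: FFFFFFFFFFFFFFFF


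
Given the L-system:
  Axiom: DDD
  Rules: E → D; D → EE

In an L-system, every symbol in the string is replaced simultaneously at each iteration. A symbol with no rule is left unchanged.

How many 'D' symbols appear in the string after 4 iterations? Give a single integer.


Answer: 12

Derivation:
Step 0: DDD  (3 'D')
Step 1: EEEEEE  (0 'D')
Step 2: DDDDDD  (6 'D')
Step 3: EEEEEEEEEEEE  (0 'D')
Step 4: DDDDDDDDDDDD  (12 'D')


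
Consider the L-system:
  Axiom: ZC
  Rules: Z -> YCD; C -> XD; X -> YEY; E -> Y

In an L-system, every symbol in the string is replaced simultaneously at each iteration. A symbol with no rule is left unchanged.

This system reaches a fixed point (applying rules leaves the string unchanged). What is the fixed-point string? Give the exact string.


Step 0: ZC
Step 1: YCDXD
Step 2: YXDDYEYD
Step 3: YYEYDDYYYD
Step 4: YYYYDDYYYD
Step 5: YYYYDDYYYD  (unchanged — fixed point at step 4)

Answer: YYYYDDYYYD


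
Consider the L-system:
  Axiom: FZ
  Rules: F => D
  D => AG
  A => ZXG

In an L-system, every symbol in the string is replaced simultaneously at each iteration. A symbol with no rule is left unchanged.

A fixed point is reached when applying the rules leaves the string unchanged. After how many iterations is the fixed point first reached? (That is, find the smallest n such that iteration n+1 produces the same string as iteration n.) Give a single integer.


Step 0: FZ
Step 1: DZ
Step 2: AGZ
Step 3: ZXGGZ
Step 4: ZXGGZ  (unchanged — fixed point at step 3)

Answer: 3


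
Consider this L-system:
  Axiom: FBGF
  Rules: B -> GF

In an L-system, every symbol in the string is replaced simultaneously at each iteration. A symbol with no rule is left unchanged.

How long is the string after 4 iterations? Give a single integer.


Step 0: length = 4
Step 1: length = 5
Step 2: length = 5
Step 3: length = 5
Step 4: length = 5

Answer: 5


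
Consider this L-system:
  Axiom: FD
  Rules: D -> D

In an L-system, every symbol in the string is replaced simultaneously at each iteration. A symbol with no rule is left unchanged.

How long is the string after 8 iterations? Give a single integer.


Step 0: length = 2
Step 1: length = 2
Step 2: length = 2
Step 3: length = 2
Step 4: length = 2
Step 5: length = 2
Step 6: length = 2
Step 7: length = 2
Step 8: length = 2

Answer: 2


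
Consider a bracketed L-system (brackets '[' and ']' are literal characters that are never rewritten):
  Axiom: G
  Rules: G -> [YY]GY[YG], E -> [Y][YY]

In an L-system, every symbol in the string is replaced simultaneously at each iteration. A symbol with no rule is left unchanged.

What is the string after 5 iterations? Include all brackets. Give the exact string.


Answer: [YY][YY][YY][YY][YY]GY[YG]Y[Y[YY]GY[YG]]Y[Y[YY][YY]GY[YG]Y[Y[YY]GY[YG]]]Y[Y[YY][YY][YY]GY[YG]Y[Y[YY]GY[YG]]Y[Y[YY][YY]GY[YG]Y[Y[YY]GY[YG]]]]Y[Y[YY][YY][YY][YY]GY[YG]Y[Y[YY]GY[YG]]Y[Y[YY][YY]GY[YG]Y[Y[YY]GY[YG]]]Y[Y[YY][YY][YY]GY[YG]Y[Y[YY]GY[YG]]Y[Y[YY][YY]GY[YG]Y[Y[YY]GY[YG]]]]]

Derivation:
Step 0: G
Step 1: [YY]GY[YG]
Step 2: [YY][YY]GY[YG]Y[Y[YY]GY[YG]]
Step 3: [YY][YY][YY]GY[YG]Y[Y[YY]GY[YG]]Y[Y[YY][YY]GY[YG]Y[Y[YY]GY[YG]]]
Step 4: [YY][YY][YY][YY]GY[YG]Y[Y[YY]GY[YG]]Y[Y[YY][YY]GY[YG]Y[Y[YY]GY[YG]]]Y[Y[YY][YY][YY]GY[YG]Y[Y[YY]GY[YG]]Y[Y[YY][YY]GY[YG]Y[Y[YY]GY[YG]]]]
Step 5: [YY][YY][YY][YY][YY]GY[YG]Y[Y[YY]GY[YG]]Y[Y[YY][YY]GY[YG]Y[Y[YY]GY[YG]]]Y[Y[YY][YY][YY]GY[YG]Y[Y[YY]GY[YG]]Y[Y[YY][YY]GY[YG]Y[Y[YY]GY[YG]]]]Y[Y[YY][YY][YY][YY]GY[YG]Y[Y[YY]GY[YG]]Y[Y[YY][YY]GY[YG]Y[Y[YY]GY[YG]]]Y[Y[YY][YY][YY]GY[YG]Y[Y[YY]GY[YG]]Y[Y[YY][YY]GY[YG]Y[Y[YY]GY[YG]]]]]


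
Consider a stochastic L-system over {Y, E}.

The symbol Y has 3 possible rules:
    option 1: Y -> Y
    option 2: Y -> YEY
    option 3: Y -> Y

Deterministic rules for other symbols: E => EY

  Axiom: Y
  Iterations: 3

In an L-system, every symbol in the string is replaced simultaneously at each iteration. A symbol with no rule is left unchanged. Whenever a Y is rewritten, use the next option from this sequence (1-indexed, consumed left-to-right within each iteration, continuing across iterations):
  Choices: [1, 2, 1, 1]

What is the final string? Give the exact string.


Step 0: Y
Step 1: Y  (used choices [1])
Step 2: YEY  (used choices [2])
Step 3: YEYY  (used choices [1, 1])

Answer: YEYY


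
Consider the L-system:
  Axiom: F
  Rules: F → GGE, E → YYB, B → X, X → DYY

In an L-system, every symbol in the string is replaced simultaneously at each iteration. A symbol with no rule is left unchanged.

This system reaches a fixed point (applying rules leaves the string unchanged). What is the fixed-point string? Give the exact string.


Step 0: F
Step 1: GGE
Step 2: GGYYB
Step 3: GGYYX
Step 4: GGYYDYY
Step 5: GGYYDYY  (unchanged — fixed point at step 4)

Answer: GGYYDYY


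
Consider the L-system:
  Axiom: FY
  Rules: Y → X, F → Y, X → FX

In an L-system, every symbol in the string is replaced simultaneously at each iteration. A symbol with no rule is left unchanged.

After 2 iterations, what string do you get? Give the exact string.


Answer: XFX

Derivation:
Step 0: FY
Step 1: YX
Step 2: XFX
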